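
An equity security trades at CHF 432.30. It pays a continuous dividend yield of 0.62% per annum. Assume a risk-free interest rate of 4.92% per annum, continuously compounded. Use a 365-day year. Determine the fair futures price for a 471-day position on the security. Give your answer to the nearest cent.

F = S·e^((r − q)T) = 432.30 · e^((0.0492 − 0.0062) × 471/365)
= 432.30 · e^0.055488 = 432.30 × 1.057056
F = CHF 456.97

CHF 456.97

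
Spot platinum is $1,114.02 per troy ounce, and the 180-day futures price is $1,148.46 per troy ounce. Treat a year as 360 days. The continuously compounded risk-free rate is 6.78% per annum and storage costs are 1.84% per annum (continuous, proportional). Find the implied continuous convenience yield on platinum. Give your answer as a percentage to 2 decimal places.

2.53%

F = S·e^((r+u−y)T) ⇒ (r+u−y) = ln(F/S)/T
ln(1148.46/1114.02) = 0.030447; /T ⇒ 0.060894
y = r + u − ln(F/S)/T = 0.0678 + 0.0184 − 0.060894 = 0.025306
y = 2.53%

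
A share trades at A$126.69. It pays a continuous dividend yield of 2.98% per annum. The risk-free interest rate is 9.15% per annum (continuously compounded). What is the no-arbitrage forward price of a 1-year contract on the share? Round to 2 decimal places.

F = S·e^((r − q)T) = 126.69 · e^((0.0915 − 0.0298) × 1)
= 126.69 · e^0.061700 = 126.69 × 1.063643
F = A$134.75

A$134.75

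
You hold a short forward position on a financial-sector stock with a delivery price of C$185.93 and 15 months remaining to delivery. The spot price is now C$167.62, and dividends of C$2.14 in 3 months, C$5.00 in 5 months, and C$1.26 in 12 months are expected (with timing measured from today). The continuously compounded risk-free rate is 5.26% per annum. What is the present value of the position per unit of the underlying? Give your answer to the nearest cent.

C$14.68

PV(remaining dividends) I = 2.14·e^(−0.0526·3/12) + 5.00·e^(−0.0526·5/12) + 1.26·e^(−0.0526·12/12) = 8.1991
Current forward F = (S − I)·e^(rT) = (167.62 − 8.1991)·e^(0.0526·15/12) = 159.4209 × 1.067960 = 170.2551
Value (long) = (F − K)·e^(−rT) = (170.2551 − 185.93) × 0.936365 = -14.6774
Short position value = −(long value) = C$14.68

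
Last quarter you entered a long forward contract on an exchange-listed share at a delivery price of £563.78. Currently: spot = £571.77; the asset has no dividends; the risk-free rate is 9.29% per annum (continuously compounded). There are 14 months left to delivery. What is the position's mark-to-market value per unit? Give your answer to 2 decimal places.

£65.90

Current fair forward for the remaining 14 months: F = S·e^(r·T), r = 0.0929
F = 571.77 · e^(0.0929 × 14/12) = 571.77 × 1.114475 = 637.2234
Value of long forward = (F − K)·e^(−rT) = (637.2234 − 563.78) · e^(−0.0929·14/12)
= 73.4434 × 0.897284 = 65.90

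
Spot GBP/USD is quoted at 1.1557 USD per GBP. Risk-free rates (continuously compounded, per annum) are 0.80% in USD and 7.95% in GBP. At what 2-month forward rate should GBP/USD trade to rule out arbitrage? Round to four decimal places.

1.1420

F = S·e^((r_USD − r_GBP)T) = 1.1557 · e^((0.0080 − 0.0795) × 2/12)
= 1.1557 · e^-0.011917 = 1.1557 × 0.988154
F = 1.1420 USD per GBP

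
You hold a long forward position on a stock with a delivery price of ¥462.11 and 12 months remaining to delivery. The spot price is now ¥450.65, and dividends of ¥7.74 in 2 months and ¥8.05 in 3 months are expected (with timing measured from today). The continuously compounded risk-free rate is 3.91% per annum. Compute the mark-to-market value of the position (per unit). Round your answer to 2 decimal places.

PV(remaining dividends) I = 7.74·e^(−0.0391·2/12) + 8.05·e^(−0.0391·3/12) = 15.6614
Current forward F = (S − I)·e^(rT) = (450.65 − 15.6614)·e^(0.0391·12/12) = 434.9886 × 1.039874 = 452.3333
Value (long) = (F − K)·e^(−rT) = (452.3333 − 462.11) × 0.961655 = -9.4018
Value = -¥9.40

-¥9.40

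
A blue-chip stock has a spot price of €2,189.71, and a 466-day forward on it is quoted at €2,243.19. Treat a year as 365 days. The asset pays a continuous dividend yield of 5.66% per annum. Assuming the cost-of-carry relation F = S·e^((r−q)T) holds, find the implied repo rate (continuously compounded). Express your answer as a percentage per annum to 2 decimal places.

From F = S·e^((r−q)T): (r − q) = ln(F/S)/T
ln(2243.19/2189.71) = ln(1.024423) = 0.024130
(r − q) = 0.024130 / (466/365) = 0.018900
r = ln(F/S)/T + q = 0.018900 + 0.0566 = 0.075500
r = 7.55%

7.55%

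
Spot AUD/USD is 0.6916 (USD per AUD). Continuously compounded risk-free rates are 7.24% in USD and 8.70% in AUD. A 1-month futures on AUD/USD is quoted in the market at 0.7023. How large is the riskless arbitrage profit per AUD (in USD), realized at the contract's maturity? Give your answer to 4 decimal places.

0.0115 per AUD (in USD)

Fair futures: F* = S·e^(carry·T), with carry = (r_USD − r_AUD) = 0.0724 − 0.0870 = -0.0146
F* = 0.6916 · e^(-0.0146 × 1/12) = 0.6916 · e^-0.001217 = 0.6916 × 0.998784 = 0.6908
Market 0.7023 > fair 0.6908: forward overpriced → cash-and-carry (buy spot, short the forward).
At maturity, profit = |F_mkt − F*| = |0.7023 − 0.6908| = 0.0115 per AUD (in USD)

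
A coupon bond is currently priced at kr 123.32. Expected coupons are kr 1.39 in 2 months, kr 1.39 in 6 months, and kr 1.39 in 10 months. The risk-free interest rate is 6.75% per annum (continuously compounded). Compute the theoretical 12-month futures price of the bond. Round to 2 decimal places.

kr 127.62

PV(coupons) I = 1.39·e^(−0.0675·2/12) + 1.39·e^(−0.0675·6/12) + 1.39·e^(−0.0675·10/12)
I = 1.3745 + 1.3439 + 1.3140 = 4.0324
F = (S − I)·e^(rT) = (123.32 − 4.0324) · e^(0.0675·12/12)
= 119.2876 · e^0.067500 = 119.2876 × 1.069830 = kr 127.62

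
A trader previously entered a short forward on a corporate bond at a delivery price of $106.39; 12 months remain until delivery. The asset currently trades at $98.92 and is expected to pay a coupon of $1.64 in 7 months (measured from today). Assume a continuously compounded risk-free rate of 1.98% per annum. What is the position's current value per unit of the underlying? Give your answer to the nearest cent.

$7.01

PV(remaining coupons) I = 1.64·e^(−0.0198·7/12) = 1.6212
Current forward F = (S − I)·e^(rT) = (98.92 − 1.6212)·e^(0.0198·12/12) = 97.2988 × 1.019997 = 99.2445
Value (long) = (F − K)·e^(−rT) = (99.2445 − 106.39) × 0.980395 = -7.0054
Short position value = −(long value) = $7.01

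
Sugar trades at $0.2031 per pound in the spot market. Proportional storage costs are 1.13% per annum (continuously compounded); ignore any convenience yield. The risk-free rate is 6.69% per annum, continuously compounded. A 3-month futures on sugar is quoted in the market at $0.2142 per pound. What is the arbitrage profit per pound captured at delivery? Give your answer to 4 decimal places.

$0.0071 per pound

Fair futures: F* = S·e^(carry·T), with carry = (r + u) = 0.0669 + 0.0113 = 0.0782
F* = 0.2031 · e^(0.0782 × 3/12) = 0.2031 · e^0.019550 = 0.2031 × 1.019742 = $0.2071
Market $0.2142 > fair $0.2071: forward overpriced → cash-and-carry (buy spot, short the forward).
At maturity, profit = |F_mkt − F*| = |0.2142 − 0.2071| = $0.0071 per pound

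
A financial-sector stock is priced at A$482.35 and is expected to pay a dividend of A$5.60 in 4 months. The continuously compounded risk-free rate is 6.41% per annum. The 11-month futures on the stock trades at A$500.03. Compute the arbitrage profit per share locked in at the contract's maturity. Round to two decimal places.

PV(dividends) I = 5.60·e^(−0.0641·4/12) = 5.4816
Fair futures F* = (S − I)·e^(rT) = (482.35 − 5.4816)·e^0.058758 = 476.8684 × 1.060519 = 505.7280
Market A$500.03 < fair 505.7280: forward underpriced → reverse cash-and-carry (short the stock, invest proceeds at r, pay the dividends, go long the forward).
Profit at T = |F_mkt − F*| = |500.03 − 505.7280| = A$5.70 per share

A$5.70 per share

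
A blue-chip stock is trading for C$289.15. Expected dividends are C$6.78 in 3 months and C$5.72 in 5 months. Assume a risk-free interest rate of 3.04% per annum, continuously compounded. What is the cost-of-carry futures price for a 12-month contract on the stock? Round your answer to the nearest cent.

PV(dividends) I = 6.78·e^(−0.0304·3/12) + 5.72·e^(−0.0304·5/12)
I = 6.7287 + 5.6480 = 12.3767
F = (S − I)·e^(rT) = (289.15 − 12.3767) · e^(0.0304·12/12)
= 276.7733 · e^0.030400 = 276.7733 × 1.030867 = C$285.32

C$285.32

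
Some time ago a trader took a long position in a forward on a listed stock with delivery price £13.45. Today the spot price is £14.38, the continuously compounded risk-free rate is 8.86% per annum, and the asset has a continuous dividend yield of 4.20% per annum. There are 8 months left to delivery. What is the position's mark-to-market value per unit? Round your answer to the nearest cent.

£1.30

Current fair forward for the remaining 8 months: F = S·e^((r − q)·T), (r − q) = 0.0886 − 0.0420 = 0.0466
F = 14.38 · e^(0.0466 × 8/12) = 14.38 × 1.031554 = 14.8337
Value of long forward = (F − K)·e^(−rT) = (14.8337 − 13.45) · e^(−0.0886·8/12)
= 1.3837 × 0.942644 = 1.30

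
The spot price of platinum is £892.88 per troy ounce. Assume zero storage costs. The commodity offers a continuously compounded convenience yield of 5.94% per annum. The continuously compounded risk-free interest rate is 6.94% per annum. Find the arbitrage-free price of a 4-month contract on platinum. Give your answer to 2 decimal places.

£895.86 per troy ounce

Net carry = r + u − y = 0.0694 + 0.0000 − 0.0594 = 0.0100
F = S·e^((r+u−y)T) = 892.88 · e^(0.0100 × 4/12) = 892.88 · e^0.003333
= 892.88 × 1.003339 = £895.86 per troy ounce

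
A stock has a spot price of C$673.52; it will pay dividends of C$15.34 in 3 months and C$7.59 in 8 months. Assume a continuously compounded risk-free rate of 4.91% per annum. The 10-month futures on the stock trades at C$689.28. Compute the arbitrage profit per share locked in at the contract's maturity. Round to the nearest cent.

PV(dividends) I = 15.34·e^(−0.0491·3/12) + 7.59·e^(−0.0491·8/12) = 22.4984
Fair futures F* = (S − I)·e^(rT) = (673.52 − 22.4984)·e^0.040917 = 651.0216 × 1.041766 = 678.2122
Market C$689.28 > fair 678.2122: forward overpriced → cash-and-carry (borrow at r, buy the stock and collect the dividends, short the forward).
Profit at T = |F_mkt − F*| = |689.28 − 678.2122| = C$11.07 per share

C$11.07 per share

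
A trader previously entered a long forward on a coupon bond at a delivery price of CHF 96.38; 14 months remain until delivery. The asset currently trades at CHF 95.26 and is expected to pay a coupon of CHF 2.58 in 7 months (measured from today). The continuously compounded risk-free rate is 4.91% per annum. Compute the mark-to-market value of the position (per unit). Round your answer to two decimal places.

PV(remaining coupons) I = 2.58·e^(−0.0491·7/12) = 2.5072
Current forward F = (S − I)·e^(rT) = (95.26 − 2.5072)·e^(0.0491·14/12) = 92.7528 × 1.058956 = 98.2211
Value (long) = (F − K)·e^(−rT) = (98.2211 − 96.38) × 0.944326 = 1.7386
Value = CHF 1.74

CHF 1.74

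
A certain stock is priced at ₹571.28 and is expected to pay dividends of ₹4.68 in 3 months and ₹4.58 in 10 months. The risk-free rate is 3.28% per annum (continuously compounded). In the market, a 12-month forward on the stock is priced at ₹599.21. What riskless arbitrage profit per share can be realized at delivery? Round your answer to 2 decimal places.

PV(dividends) I = 4.68·e^(−0.0328·3/12) + 4.58·e^(−0.0328·10/12) = 9.0983
Fair forward F* = (S − I)·e^(rT) = (571.28 − 9.0983)·e^0.032800 = 562.1817 × 1.033344 = 580.9271
Market ₹599.21 > fair 580.9271: forward overpriced → cash-and-carry (borrow at r, buy the stock and collect the dividends, short the forward).
Profit at T = |F_mkt − F*| = |599.21 − 580.9271| = ₹18.28 per share

₹18.28 per share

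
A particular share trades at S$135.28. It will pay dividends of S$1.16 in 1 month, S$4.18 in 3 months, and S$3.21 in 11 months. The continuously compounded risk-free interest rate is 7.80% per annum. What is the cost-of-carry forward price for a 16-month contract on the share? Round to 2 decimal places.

PV(dividends) I = 1.16·e^(−0.0780·1/12) + 4.18·e^(−0.0780·3/12) + 3.21·e^(−0.0780·11/12)
I = 1.1525 + 4.0993 + 2.9885 = 8.2403
F = (S − I)·e^(rT) = (135.28 − 8.2403) · e^(0.0780·16/12)
= 127.0397 · e^0.104000 = 127.0397 × 1.109600 = S$140.96

S$140.96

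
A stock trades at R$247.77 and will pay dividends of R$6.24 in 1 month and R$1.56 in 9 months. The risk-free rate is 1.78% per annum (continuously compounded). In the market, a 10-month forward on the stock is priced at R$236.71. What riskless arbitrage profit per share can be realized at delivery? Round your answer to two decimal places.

PV(dividends) I = 6.24·e^(−0.0178·1/12) + 1.56·e^(−0.0178·9/12) = 7.7701
Fair forward F* = (S − I)·e^(rT) = (247.77 − 7.7701)·e^0.014833 = 239.9999 × 1.014944 = 243.5865
Market R$236.71 < fair 243.5865: forward underpriced → reverse cash-and-carry (short the stock, invest proceeds at r, pay the dividends, go long the forward).
Profit at T = |F_mkt − F*| = |236.71 − 243.5865| = R$6.88 per share

R$6.88 per share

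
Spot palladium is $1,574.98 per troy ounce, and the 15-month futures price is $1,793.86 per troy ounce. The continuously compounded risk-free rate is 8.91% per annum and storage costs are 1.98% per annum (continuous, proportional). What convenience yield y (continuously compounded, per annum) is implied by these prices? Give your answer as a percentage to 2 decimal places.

0.48%

F = S·e^((r+u−y)T) ⇒ (r+u−y) = ln(F/S)/T
ln(1793.86/1574.98) = 0.130127; /T ⇒ 0.104102
y = r + u − ln(F/S)/T = 0.0891 + 0.0198 − 0.104102 = 0.004798
y = 0.48%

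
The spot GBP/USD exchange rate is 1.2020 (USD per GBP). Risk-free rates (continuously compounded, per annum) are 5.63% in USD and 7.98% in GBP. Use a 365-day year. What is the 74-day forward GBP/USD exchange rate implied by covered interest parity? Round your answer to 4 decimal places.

1.1963

F = S·e^((r_USD − r_GBP)T) = 1.2020 · e^((0.0563 − 0.0798) × 74/365)
= 1.2020 · e^-0.004764 = 1.2020 × 0.995247
F = 1.1963 USD per GBP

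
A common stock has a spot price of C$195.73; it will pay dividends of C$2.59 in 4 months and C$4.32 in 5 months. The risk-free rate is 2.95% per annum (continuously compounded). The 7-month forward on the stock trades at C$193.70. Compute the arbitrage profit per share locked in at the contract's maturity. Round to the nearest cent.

PV(dividends) I = 2.59·e^(−0.0295·4/12) + 4.32·e^(−0.0295·5/12) = 6.8319
Fair forward F* = (S − I)·e^(rT) = (195.73 − 6.8319)·e^0.017208 = 188.8981 × 1.017357 = 192.1768
Market C$193.70 > fair 192.1768: forward overpriced → cash-and-carry (borrow at r, buy the stock and collect the dividends, short the forward).
Profit at T = |F_mkt − F*| = |193.70 − 192.1768| = C$1.52 per share

C$1.52 per share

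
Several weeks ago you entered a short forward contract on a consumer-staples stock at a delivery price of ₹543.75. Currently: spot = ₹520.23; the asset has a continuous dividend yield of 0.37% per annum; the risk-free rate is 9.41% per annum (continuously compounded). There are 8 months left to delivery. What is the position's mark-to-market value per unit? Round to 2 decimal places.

Current fair forward for the remaining 8 months: F = S·e^((r − q)·T), (r − q) = 0.0941 − 0.0037 = 0.0904
F = 520.23 · e^(0.0904 × 8/12) = 520.23 × 1.062120 = 552.5467
Value of long forward = (F − K)·e^(−rT) = (552.5467 − 543.75) · e^(−0.0941·8/12)
= 8.7967 × 0.939194 = 8.26
Short position value = −(long value) = -₹8.26

-₹8.26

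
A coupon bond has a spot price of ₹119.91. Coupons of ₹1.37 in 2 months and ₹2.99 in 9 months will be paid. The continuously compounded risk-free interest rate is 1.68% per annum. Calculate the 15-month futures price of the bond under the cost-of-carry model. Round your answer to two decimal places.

PV(coupons) I = 1.37·e^(−0.0168·2/12) + 2.99·e^(−0.0168·9/12)
I = 1.3662 + 2.9526 = 4.3188
F = (S − I)·e^(rT) = (119.91 − 4.3188) · e^(0.0168·15/12)
= 115.5912 · e^0.021000 = 115.5912 × 1.021222 = ₹118.04

₹118.04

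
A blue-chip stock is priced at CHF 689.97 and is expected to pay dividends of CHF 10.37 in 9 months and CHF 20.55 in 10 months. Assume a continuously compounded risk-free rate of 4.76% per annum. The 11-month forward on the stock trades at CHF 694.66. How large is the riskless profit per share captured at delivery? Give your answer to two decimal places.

PV(dividends) I = 10.37·e^(−0.0476·9/12) + 20.55·e^(−0.0476·10/12) = 29.7571
Fair forward F* = (S − I)·e^(rT) = (689.97 − 29.7571)·e^0.043633 = 660.2129 × 1.044599 = 689.6577
Market CHF 694.66 > fair 689.6577: forward overpriced → cash-and-carry (borrow at r, buy the stock and collect the dividends, short the forward).
Profit at T = |F_mkt − F*| = |694.66 − 689.6577| = CHF 5.00 per share

CHF 5.00 per share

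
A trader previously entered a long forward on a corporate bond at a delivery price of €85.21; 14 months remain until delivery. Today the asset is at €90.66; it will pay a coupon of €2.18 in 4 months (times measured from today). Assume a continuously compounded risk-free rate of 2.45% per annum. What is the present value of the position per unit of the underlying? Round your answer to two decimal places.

€5.69

PV(remaining coupons) I = 2.18·e^(−0.0245·4/12) = 2.1623
Current forward F = (S − I)·e^(rT) = (90.66 − 2.1623)·e^(0.0245·14/12) = 88.4977 × 1.028996 = 91.0638
Value (long) = (F − K)·e^(−rT) = (91.0638 − 85.21) × 0.971821 = 5.6888
Value = €5.69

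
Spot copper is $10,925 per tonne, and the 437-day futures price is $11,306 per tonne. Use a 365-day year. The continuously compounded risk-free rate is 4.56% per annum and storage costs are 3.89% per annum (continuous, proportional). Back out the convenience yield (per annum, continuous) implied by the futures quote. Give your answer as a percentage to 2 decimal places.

F = S·e^((r+u−y)T) ⇒ (r+u−y) = ln(F/S)/T
ln(11306/10925) = 0.034280; /T ⇒ 0.028632
y = r + u − ln(F/S)/T = 0.0456 + 0.0389 − 0.028632 = 0.055868
y = 5.59%

5.59%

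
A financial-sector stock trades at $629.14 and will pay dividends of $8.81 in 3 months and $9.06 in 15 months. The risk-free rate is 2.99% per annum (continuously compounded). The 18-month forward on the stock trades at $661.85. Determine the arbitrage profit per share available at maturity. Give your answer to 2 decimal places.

PV(dividends) I = 8.81·e^(−0.0299·3/12) + 9.06·e^(−0.0299·15/12) = 17.4720
Fair forward F* = (S − I)·e^(rT) = (629.14 − 17.4720)·e^0.044850 = 611.6680 × 1.045871 = 639.7258
Market $661.85 > fair 639.7258: forward overpriced → cash-and-carry (borrow at r, buy the stock and collect the dividends, short the forward).
Profit at T = |F_mkt − F*| = |661.85 − 639.7258| = $22.12 per share

$22.12 per share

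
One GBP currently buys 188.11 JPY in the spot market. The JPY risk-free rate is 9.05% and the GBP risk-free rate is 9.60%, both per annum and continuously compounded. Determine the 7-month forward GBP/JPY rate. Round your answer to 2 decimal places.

187.51

F = S·e^((r_JPY − r_GBP)T) = 188.11 · e^((0.0905 − 0.0960) × 7/12)
= 188.11 · e^-0.003208 = 188.11 × 0.996797
F = 187.51 JPY per GBP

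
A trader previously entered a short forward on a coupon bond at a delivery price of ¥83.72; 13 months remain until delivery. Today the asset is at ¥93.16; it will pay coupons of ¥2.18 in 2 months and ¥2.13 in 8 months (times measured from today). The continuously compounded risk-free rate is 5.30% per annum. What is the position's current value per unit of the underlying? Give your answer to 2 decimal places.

-¥9.89

PV(remaining coupons) I = 2.18·e^(−0.0530·2/12) + 2.13·e^(−0.0530·8/12) = 4.2169
Current forward F = (S − I)·e^(rT) = (93.16 − 4.2169)·e^(0.0530·13/12) = 88.9431 × 1.059097 = 94.1994
Value (long) = (F − K)·e^(−rT) = (94.1994 − 83.72) × 0.944201 = 9.8947
Short position value = −(long value) = -¥9.89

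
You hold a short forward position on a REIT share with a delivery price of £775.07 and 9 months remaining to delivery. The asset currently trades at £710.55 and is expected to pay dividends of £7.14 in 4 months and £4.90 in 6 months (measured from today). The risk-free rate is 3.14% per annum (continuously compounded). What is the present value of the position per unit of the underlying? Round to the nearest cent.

PV(remaining dividends) I = 7.14·e^(−0.0314·4/12) + 4.90·e^(−0.0314·6/12) = 11.8893
Current forward F = (S − I)·e^(rT) = (710.55 − 11.8893)·e^(0.0314·9/12) = 698.6607 × 1.023829 = 715.3091
Value (long) = (F − K)·e^(−rT) = (715.3091 − 775.07) × 0.976725 = -58.3700
Short position value = −(long value) = £58.37

£58.37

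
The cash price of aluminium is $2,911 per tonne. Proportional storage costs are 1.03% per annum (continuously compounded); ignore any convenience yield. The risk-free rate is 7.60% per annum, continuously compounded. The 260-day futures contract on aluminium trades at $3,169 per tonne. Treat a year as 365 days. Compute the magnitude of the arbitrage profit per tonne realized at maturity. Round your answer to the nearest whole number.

Fair futures: F* = S·e^(carry·T), with carry = (r + u) = 0.0760 + 0.0103 = 0.0863
F* = 2911 · e^(0.0863 × 260/365) = 2911 · e^0.061474 = 2911 × 1.063403 = $3095.5661
Market $3169 > fair $3095.5661: forward overpriced → cash-and-carry (buy spot, short the forward).
At maturity, profit = |F_mkt − F*| = |3169 − 3095.5661| = $73 per tonne

$73 per tonne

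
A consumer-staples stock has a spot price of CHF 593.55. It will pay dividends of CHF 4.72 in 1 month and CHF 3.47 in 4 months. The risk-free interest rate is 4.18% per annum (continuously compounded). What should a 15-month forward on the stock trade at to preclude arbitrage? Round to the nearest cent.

CHF 616.83

PV(dividends) I = 4.72·e^(−0.0418·1/12) + 3.47·e^(−0.0418·4/12)
I = 4.7036 + 3.4220 = 8.1256
F = (S − I)·e^(rT) = (593.55 − 8.1256) · e^(0.0418·15/12)
= 585.4244 · e^0.052250 = 585.4244 × 1.053639 = CHF 616.83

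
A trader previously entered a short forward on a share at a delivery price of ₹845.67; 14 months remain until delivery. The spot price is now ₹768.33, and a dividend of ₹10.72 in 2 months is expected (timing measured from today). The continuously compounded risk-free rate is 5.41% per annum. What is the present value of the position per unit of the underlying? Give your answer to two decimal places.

₹36.24

PV(remaining dividends) I = 10.72·e^(−0.0541·2/12) = 10.6238
Current forward F = (S − I)·e^(rT) = (768.33 − 10.6238)·e^(0.0541·14/12) = 757.7062 × 1.065151 = 807.0715
Value (long) = (F − K)·e^(−rT) = (807.0715 − 845.67) × 0.938834 = -36.2376
Short position value = −(long value) = ₹36.24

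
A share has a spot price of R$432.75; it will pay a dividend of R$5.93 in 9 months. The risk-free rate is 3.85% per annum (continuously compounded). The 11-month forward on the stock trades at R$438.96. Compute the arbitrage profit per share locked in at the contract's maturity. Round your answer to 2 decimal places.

PV(dividends) I = 5.93·e^(−0.0385·9/12) = 5.7612
Fair forward F* = (S − I)·e^(rT) = (432.75 − 5.7612)·e^0.035292 = 426.9888 × 1.035922 = 442.3271
Market R$438.96 < fair 442.3271: forward underpriced → reverse cash-and-carry (short the stock, invest proceeds at r, pay the dividends, go long the forward).
Profit at T = |F_mkt − F*| = |438.96 − 442.3271| = R$3.37 per share

R$3.37 per share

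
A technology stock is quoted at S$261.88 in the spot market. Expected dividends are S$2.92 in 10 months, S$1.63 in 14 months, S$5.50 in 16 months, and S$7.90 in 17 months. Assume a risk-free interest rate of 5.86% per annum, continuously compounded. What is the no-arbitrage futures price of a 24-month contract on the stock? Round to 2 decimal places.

S$275.71

PV(dividends) I = 2.92·e^(−0.0586·10/12) + 1.63·e^(−0.0586·14/12) + 5.50·e^(−0.0586·16/12) + 7.90·e^(−0.0586·17/12)
I = 2.7808 + 1.5223 + 5.0866 + 7.2707 = 16.6604
F = (S − I)·e^(rT) = (261.88 − 16.6604) · e^(0.0586·24/12)
= 245.2196 · e^0.117200 = 245.2196 × 1.124344 = S$275.71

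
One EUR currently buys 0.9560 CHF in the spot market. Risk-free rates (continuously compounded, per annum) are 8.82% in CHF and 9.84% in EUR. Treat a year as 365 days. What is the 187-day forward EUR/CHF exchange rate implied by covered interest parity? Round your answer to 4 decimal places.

0.9510

F = S·e^((r_CHF − r_EUR)T) = 0.9560 · e^((0.0882 − 0.0984) × 187/365)
= 0.9560 · e^-0.005226 = 0.9560 × 0.994788
F = 0.9510 CHF per EUR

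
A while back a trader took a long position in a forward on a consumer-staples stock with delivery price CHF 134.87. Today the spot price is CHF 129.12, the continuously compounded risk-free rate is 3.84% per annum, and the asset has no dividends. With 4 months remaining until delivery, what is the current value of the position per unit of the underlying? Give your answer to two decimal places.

Current fair forward for the remaining 4 months: F = S·e^(r·T), r = 0.0384
F = 129.12 · e^(0.0384 × 4/12) = 129.12 × 1.012882 = 130.7833
Value of long forward = (F − K)·e^(−rT) = (130.7833 − 134.87) · e^(−0.0384·4/12)
= -4.0867 × 0.987282 = -4.03

-CHF 4.03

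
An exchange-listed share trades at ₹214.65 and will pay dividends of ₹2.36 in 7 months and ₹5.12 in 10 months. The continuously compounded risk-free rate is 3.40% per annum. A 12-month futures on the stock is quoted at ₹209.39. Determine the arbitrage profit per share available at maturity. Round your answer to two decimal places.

₹5.14 per share

PV(dividends) I = 2.36·e^(−0.0340·7/12) + 5.12·e^(−0.0340·10/12) = 7.2906
Fair futures F* = (S − I)·e^(rT) = (214.65 − 7.2906)·e^0.034000 = 207.3594 × 1.034585 = 214.5309
Market ₹209.39 < fair 214.5309: forward underpriced → reverse cash-and-carry (short the stock, invest proceeds at r, pay the dividends, go long the forward).
Profit at T = |F_mkt − F*| = |209.39 − 214.5309| = ₹5.14 per share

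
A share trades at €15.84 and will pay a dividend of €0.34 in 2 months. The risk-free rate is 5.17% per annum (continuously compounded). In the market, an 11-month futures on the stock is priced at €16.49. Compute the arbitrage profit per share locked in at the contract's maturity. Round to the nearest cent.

€0.23 per share

PV(dividends) I = 0.34·e^(−0.0517·2/12) = 0.3371
Fair futures F* = (S − I)·e^(rT) = (15.84 − 0.3371)·e^0.047392 = 15.5029 × 1.048533 = 16.2553
Market €16.49 > fair 16.2553: forward overpriced → cash-and-carry (borrow at r, buy the stock and collect the dividends, short the forward).
Profit at T = |F_mkt − F*| = |16.49 − 16.2553| = €0.23 per share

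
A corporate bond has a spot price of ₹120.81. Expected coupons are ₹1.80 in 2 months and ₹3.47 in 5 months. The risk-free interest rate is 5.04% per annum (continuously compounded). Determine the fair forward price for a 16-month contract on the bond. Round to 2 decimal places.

₹123.66

PV(coupons) I = 1.80·e^(−0.0504·2/12) + 3.47·e^(−0.0504·5/12)
I = 1.7849 + 3.3979 = 5.1828
F = (S − I)·e^(rT) = (120.81 − 5.1828) · e^(0.0504·16/12)
= 115.6272 · e^0.067200 = 115.6272 × 1.069509 = ₹123.66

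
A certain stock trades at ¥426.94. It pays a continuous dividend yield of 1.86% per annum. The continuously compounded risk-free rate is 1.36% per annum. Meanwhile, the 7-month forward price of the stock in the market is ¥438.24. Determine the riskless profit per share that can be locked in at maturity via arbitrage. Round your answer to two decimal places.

¥12.54 per share

Fair forward: F* = S·e^(carry·T), with carry = (r − q) = 0.0136 − 0.0186 = -0.0050
F* = 426.94 · e^(-0.0050 × 7/12) = 426.94 · e^-0.002917 = 426.94 × 0.997087 = ¥425.6963
Market ¥438.24 > fair ¥425.6963: forward overpriced → cash-and-carry (buy spot, short the forward).
At maturity, profit = |F_mkt − F*| = |438.24 − 425.6963| = ¥12.54 per share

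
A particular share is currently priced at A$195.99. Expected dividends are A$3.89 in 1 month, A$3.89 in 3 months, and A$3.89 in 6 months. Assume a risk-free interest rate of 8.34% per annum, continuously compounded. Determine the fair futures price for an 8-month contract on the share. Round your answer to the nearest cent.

PV(dividends) I = 3.89·e^(−0.0834·1/12) + 3.89·e^(−0.0834·3/12) + 3.89·e^(−0.0834·6/12)
I = 3.8631 + 3.8097 + 3.7311 = 11.4039
F = (S − I)·e^(rT) = (195.99 − 11.4039) · e^(0.0834·8/12)
= 184.5861 · e^0.055600 = 184.5861 × 1.057175 = A$195.14

A$195.14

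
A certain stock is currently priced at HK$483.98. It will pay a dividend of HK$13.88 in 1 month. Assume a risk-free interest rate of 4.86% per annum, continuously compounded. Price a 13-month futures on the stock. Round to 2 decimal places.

PV(dividends) I = 13.88·e^(−0.0486·1/12)
I = 13.8239
F = (S − I)·e^(rT) = (483.98 − 13.8239) · e^(0.0486·13/12)
= 470.1561 · e^0.052650 = 470.1561 × 1.054061 = HK$495.57

HK$495.57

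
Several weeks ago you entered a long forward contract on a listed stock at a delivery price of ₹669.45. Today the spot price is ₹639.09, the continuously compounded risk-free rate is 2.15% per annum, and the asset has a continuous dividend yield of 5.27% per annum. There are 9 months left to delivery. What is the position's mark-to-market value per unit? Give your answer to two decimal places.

Current fair forward for the remaining 9 months: F = S·e^((r − q)·T), (r − q) = 0.0215 − 0.0527 = -0.0312
F = 639.09 · e^(-0.0312 × 9/12) = 639.09 × 0.976872 = 624.3091
Value of long forward = (F − K)·e^(−rT) = (624.3091 − 669.45) · e^(−0.0215·9/12)
= -45.1409 × 0.984004 = -44.42

-₹44.42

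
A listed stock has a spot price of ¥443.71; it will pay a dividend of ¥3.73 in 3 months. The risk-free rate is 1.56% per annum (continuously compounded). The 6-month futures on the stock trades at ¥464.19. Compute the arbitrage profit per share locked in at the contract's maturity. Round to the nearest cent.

¥20.75 per share

PV(dividends) I = 3.73·e^(−0.0156·3/12) = 3.7155
Fair futures F* = (S − I)·e^(rT) = (443.71 − 3.7155)·e^0.007800 = 439.9945 × 1.007830 = 443.4397
Market ¥464.19 > fair 443.4397: forward overpriced → cash-and-carry (borrow at r, buy the stock and collect the dividends, short the forward).
Profit at T = |F_mkt − F*| = |464.19 − 443.4397| = ¥20.75 per share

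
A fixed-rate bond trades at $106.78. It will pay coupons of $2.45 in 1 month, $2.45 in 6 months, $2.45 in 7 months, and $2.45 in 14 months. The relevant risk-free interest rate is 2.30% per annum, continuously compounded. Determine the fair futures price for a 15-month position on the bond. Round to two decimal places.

$99.94

PV(coupons) I = 2.45·e^(−0.0230·1/12) + 2.45·e^(−0.0230·6/12) + 2.45·e^(−0.0230·7/12) + 2.45·e^(−0.0230·14/12)
I = 2.4453 + 2.4220 + 2.4173 + 2.3851 = 9.6697
F = (S − I)·e^(rT) = (106.78 − 9.6697) · e^(0.0230·15/12)
= 97.1103 · e^0.028750 = 97.1103 × 1.029167 = $99.94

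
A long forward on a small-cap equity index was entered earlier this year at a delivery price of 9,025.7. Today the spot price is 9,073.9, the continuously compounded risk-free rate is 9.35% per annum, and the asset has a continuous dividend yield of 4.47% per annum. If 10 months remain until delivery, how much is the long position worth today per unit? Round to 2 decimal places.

392.97

Current fair forward for the remaining 10 months: F = S·e^((r − q)·T), (r − q) = 0.0935 − 0.0447 = 0.0488
F = 9073.9 · e^(0.0488 × 10/12) = 9073.9 × 1.04150488 = 9450.5111
Value of long forward = (F − K)·e^(−rT) = (9450.5111 − 9025.7) · e^(−0.0935·10/12)
= 424.8111 × 0.92504151 = 392.97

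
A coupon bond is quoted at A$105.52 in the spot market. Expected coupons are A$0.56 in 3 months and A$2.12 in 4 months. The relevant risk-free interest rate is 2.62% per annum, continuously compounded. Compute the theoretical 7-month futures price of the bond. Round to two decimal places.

PV(coupons) I = 0.56·e^(−0.0262·3/12) + 2.12·e^(−0.0262·4/12)
I = 0.5563 + 2.1016 = 2.6579
F = (S − I)·e^(rT) = (105.52 − 2.6579) · e^(0.0262·7/12)
= 102.8621 · e^0.015283 = 102.8621 × 1.015400 = A$104.45

A$104.45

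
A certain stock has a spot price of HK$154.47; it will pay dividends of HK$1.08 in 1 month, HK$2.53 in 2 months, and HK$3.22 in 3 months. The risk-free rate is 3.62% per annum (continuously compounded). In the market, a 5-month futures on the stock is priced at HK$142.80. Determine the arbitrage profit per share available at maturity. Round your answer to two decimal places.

PV(dividends) I = 1.08·e^(−0.0362·1/12) + 2.53·e^(−0.0362·2/12) + 3.22·e^(−0.0362·3/12) = 6.7825
Fair futures F* = (S − I)·e^(rT) = (154.47 − 6.7825)·e^0.015083 = 147.6875 × 1.015197 = 149.9319
Market HK$142.80 < fair 149.9319: forward underpriced → reverse cash-and-carry (short the stock, invest proceeds at r, pay the dividends, go long the forward).
Profit at T = |F_mkt − F*| = |142.80 − 149.9319| = HK$7.13 per share

HK$7.13 per share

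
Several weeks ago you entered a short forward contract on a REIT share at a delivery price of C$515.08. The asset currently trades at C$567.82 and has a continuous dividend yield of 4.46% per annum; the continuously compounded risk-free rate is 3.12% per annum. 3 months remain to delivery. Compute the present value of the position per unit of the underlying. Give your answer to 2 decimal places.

Current fair forward for the remaining 3 months: F = S·e^((r − q)·T), (r − q) = 0.0312 − 0.0446 = -0.0134
F = 567.82 · e^(-0.0134 × 3/12) = 567.82 × 0.996656 = 565.9212
Value of long forward = (F − K)·e^(−rT) = (565.9212 − 515.08) · e^(−0.0312·3/12)
= 50.8412 × 0.992230 = 50.45
Short position value = −(long value) = -C$50.45

-C$50.45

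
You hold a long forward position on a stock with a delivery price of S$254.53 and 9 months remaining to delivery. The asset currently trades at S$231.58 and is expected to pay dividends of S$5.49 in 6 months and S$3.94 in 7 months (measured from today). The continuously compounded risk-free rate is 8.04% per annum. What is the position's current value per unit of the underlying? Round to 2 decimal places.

PV(remaining dividends) I = 5.49·e^(−0.0804·6/12) + 3.94·e^(−0.0804·7/12) = 9.0332
Current forward F = (S − I)·e^(rT) = (231.58 − 9.0332)·e^(0.0804·9/12) = 222.5468 × 1.062155 = 236.3792
Value (long) = (F − K)·e^(−rT) = (236.3792 − 254.53) × 0.941482 = -17.0887
Value = -S$17.09

-S$17.09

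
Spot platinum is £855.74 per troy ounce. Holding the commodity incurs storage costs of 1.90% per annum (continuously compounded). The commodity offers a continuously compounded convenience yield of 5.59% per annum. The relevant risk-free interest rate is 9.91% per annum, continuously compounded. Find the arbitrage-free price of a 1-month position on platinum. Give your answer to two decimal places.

£860.19 per troy ounce

Net carry = r + u − y = 0.0991 + 0.0190 − 0.0559 = 0.0622
F = S·e^((r+u−y)T) = 855.74 · e^(0.0622 × 1/12) = 855.74 · e^0.005183
= 855.74 × 1.005196 = £860.19 per troy ounce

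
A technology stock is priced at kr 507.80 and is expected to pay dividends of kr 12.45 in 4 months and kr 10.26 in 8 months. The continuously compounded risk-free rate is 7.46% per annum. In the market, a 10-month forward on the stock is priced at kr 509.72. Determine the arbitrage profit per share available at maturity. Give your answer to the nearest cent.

PV(dividends) I = 12.45·e^(−0.0746·4/12) + 10.26·e^(−0.0746·8/12) = 21.9064
Fair forward F* = (S − I)·e^(rT) = (507.80 − 21.9064)·e^0.062167 = 485.8936 × 1.064140 = 517.0588
Market kr 509.72 < fair 517.0588: forward underpriced → reverse cash-and-carry (short the stock, invest proceeds at r, pay the dividends, go long the forward).
Profit at T = |F_mkt − F*| = |509.72 − 517.0588| = kr 7.34 per share

kr 7.34 per share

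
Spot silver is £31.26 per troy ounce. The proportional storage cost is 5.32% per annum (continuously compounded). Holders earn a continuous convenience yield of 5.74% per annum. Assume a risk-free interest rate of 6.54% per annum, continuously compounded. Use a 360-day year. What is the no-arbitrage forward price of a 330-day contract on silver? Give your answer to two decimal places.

£33.06 per troy ounce

Net carry = r + u − y = 0.0654 + 0.0532 − 0.0574 = 0.0612
F = S·e^((r+u−y)T) = 31.26 · e^(0.0612 × 330/360) = 31.26 · e^0.056100
= 31.26 × 1.057703 = £33.06 per troy ounce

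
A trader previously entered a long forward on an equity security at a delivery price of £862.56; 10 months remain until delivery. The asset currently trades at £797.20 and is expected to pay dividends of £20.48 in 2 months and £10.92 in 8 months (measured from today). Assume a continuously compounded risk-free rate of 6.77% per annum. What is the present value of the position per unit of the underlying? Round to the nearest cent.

-£48.73

PV(remaining dividends) I = 20.48·e^(−0.0677·2/12) + 10.92·e^(−0.0677·8/12) = 30.6883
Current forward F = (S − I)·e^(rT) = (797.20 − 30.6883)·e^(0.0677·10/12) = 766.5117 × 1.058038 = 810.9985
Value (long) = (F − K)·e^(−rT) = (810.9985 − 862.56) × 0.945145 = -48.7331
Value = -£48.73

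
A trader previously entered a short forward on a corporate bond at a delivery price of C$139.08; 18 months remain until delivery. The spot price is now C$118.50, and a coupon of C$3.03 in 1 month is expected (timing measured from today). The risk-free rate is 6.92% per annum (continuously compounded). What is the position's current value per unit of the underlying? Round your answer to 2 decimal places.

PV(remaining coupons) I = 3.03·e^(−0.0692·1/12) = 3.0126
Current forward F = (S − I)·e^(rT) = (118.50 − 3.0126)·e^(0.0692·18/12) = 115.4874 × 1.109379 = 128.1193
Value (long) = (F − K)·e^(−rT) = (128.1193 − 139.08) × 0.901406 = -9.8800
Short position value = −(long value) = C$9.88

C$9.88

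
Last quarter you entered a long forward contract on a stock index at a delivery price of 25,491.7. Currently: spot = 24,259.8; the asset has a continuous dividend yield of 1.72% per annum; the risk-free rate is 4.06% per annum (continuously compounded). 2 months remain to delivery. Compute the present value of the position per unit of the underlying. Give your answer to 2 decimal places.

Current fair forward for the remaining 2 months: F = S·e^((r − q)·T), (r − q) = 0.0406 − 0.0172 = 0.0234
F = 24259.8 · e^(0.0234 × 2/12) = 24259.8 × 1.00390761 = 24354.5978
Value of long forward = (F − K)·e^(−rT) = (24354.5978 − 25491.7) · e^(−0.0406·2/12)
= -1137.1022 × 0.99325618 = -1129.43

-1129.43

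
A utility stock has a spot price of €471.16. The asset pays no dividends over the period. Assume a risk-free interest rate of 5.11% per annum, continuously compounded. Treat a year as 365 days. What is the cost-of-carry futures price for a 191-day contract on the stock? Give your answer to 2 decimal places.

F = S·e^(rT) = 471.16 · e^(0.0511 × 191/365)
= 471.16 · e^0.026740 = 471.16 × 1.027101
F = €483.93

€483.93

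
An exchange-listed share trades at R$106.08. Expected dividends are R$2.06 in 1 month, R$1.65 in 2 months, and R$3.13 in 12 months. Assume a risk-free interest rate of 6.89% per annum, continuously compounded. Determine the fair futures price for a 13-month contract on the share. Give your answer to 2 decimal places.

PV(dividends) I = 2.06·e^(−0.0689·1/12) + 1.65·e^(−0.0689·2/12) + 3.13·e^(−0.0689·12/12)
I = 2.0482 + 1.6312 + 2.9216 = 6.6010
F = (S − I)·e^(rT) = (106.08 − 6.6010) · e^(0.0689·13/12)
= 99.4790 · e^0.074642 = 99.4790 × 1.077498 = R$107.19

R$107.19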